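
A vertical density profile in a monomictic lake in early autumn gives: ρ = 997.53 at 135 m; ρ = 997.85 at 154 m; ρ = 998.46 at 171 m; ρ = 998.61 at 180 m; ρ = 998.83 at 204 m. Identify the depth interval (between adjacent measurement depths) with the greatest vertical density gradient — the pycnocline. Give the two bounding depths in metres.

Compute the density gradient over each adjacent pair:
  135–154 m: Δρ/Δz = 0.32/19 = 0.017 kg m⁻⁴
  154–171 m: Δρ/Δz = 0.61/17 = 0.036 kg m⁻⁴
  171–180 m: Δρ/Δz = 0.15/9 = 0.017 kg m⁻⁴
  180–204 m: Δρ/Δz = 0.22/24 = 9.2 × 10⁻³ kg m⁻⁴
The largest gradient is in the 154–171 m interval — the pycnocline.

154–171 m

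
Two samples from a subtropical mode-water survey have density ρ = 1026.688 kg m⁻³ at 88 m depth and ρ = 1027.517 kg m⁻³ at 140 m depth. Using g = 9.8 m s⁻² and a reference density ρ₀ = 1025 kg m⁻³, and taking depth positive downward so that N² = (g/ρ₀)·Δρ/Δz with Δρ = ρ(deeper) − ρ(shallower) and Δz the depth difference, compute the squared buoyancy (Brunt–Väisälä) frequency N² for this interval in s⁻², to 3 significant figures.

Δρ = 1027.517 − 1026.688 = 0.829 kg m⁻³ over Δz = 140 − 88 = 52 m.
N² = (9.8/1025) × (0.829/52) = 1.5242 × 10⁻⁴ s⁻² ≈ 1.52 × 10⁻⁴ s⁻².

1.52 × 10⁻⁴ s⁻²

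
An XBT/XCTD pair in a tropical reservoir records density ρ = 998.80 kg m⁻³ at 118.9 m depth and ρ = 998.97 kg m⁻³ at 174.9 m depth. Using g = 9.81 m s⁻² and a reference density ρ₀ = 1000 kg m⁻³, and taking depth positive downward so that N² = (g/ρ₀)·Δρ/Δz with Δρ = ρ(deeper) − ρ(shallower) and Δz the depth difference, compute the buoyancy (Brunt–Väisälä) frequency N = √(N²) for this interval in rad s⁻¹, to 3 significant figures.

Δρ = 998.97 − 998.80 = 0.17 kg m⁻³ over Δz = 174.9 − 118.9 = 56 m.
N² = (9.81/1000) × (0.17/56) = 2.9780 × 10⁻⁵ s⁻².
N = √(2.9780 × 10⁻⁵) = 5.4571 × 10⁻³ rad s⁻¹ ≈ 5.46 × 10⁻³ rad s⁻¹.

5.46 × 10⁻³ rad s⁻¹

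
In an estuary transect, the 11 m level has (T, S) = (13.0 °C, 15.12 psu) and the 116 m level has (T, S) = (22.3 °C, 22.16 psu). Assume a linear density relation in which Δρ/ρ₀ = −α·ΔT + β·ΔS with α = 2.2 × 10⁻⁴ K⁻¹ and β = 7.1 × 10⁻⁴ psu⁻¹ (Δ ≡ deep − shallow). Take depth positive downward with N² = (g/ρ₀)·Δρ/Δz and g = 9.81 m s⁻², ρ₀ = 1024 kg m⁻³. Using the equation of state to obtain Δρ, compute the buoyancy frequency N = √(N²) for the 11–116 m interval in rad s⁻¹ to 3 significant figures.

ΔT = +9.3 K, ΔS = +7.04 psu (deep − shallow).
Δρ/ρ₀ = −αΔT + βΔS = -2.046 × 10⁻³ + 4.9984 × 10⁻³ = 2.9524 × 10⁻³, so Δρ ≈ 3.023 kg m⁻³.
N² = (g/ρ₀)·Δρ/Δz = g·(Δρ/ρ₀)/Δz = 9.81 × 2.9524 × 10⁻³ / 105 = 2.7584 × 10⁻⁴ s⁻².
N = √(2.7584 × 10⁻⁴) = 0.016608 rad s⁻¹ ≈ 0.0166 rad s⁻¹.

0.0166 rad s⁻¹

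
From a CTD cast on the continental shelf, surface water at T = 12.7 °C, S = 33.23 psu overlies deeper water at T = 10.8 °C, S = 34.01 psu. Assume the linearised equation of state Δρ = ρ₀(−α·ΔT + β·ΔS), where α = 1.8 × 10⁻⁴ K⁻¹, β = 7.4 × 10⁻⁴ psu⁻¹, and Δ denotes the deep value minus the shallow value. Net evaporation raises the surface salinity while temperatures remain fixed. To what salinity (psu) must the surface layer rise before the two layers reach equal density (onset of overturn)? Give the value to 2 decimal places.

Neutral buoyancy requires −α(T_deep − T_surf) + β(S_deep − S_surf′) = 0.
S_surf′ = S_deep − (α/β)·ΔT = 34.01 − (1.8 × 10⁻⁴/7.4 × 10⁻⁴)·(-1.9) = 34.4722 psu.
Increase required: 34.4722 − 33.23 = 1.2422 psu.

34.47 psu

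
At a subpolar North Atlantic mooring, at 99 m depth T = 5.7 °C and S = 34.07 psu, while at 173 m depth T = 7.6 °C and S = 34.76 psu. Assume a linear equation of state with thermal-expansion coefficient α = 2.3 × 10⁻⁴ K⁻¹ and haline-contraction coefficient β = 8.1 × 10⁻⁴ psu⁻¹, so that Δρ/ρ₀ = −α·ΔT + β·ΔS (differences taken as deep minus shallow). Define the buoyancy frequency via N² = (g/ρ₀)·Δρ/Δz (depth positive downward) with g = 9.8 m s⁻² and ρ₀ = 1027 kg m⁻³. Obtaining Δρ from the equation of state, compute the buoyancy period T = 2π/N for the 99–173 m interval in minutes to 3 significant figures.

ΔT = +1.9 K, ΔS = +0.69 psu (deep − shallow).
Δρ/ρ₀ = −αΔT + βΔS = -4.37 × 10⁻⁴ + 5.589 × 10⁻⁴ = 1.219 × 10⁻⁴, so Δρ ≈ 0.1252 kg m⁻³.
N² = (g/ρ₀)·Δρ/Δz = g·(Δρ/ρ₀)/Δz = 9.8 × 1.219 × 10⁻⁴ / 74 = 1.6144 × 10⁻⁵ s⁻².
N = √(1.6144 × 10⁻⁵) = 4.0180 × 10⁻³ rad s⁻¹ → T = 2π/N = 1.5638 × 10³ s = 26.063 min ≈ 26.1 min.

26.1 min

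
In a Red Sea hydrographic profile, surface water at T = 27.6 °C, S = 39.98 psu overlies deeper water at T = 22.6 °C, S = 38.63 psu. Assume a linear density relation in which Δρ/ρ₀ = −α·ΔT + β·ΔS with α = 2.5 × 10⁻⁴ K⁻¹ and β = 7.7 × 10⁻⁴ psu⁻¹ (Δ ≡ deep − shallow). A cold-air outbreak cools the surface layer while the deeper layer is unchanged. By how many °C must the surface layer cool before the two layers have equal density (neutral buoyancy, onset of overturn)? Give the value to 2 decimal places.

Neutral buoyancy requires Δρ = 0, i.e. −α(T_deep − T_surf′) + β(S_deep − S_surf) = 0.
T_surf′ = T_deep − (β/α)·ΔS = 22.6 − (7.7 × 10⁻⁴/2.5 × 10⁻⁴)·(-1.35) = 26.7580 °C.
Cooling required: 27.6 − (26.7580) = 0.8420 °C.

0.84 °C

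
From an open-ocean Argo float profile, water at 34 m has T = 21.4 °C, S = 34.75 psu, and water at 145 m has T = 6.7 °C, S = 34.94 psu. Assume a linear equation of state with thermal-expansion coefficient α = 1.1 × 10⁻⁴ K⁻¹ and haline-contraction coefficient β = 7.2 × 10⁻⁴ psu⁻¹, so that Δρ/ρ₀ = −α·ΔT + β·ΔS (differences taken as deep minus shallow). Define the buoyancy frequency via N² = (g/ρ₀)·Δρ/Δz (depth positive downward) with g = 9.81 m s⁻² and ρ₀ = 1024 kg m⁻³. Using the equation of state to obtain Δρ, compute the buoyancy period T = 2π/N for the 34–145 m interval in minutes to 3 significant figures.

ΔT = -14.7 K, ΔS = +0.19 psu (deep − shallow).
Δρ/ρ₀ = −αΔT + βΔS = 1.617 × 10⁻³ + 1.368 × 10⁻⁴ = 1.7538 × 10⁻³, so Δρ ≈ 1.796 kg m⁻³.
N² = (g/ρ₀)·Δρ/Δz = g·(Δρ/ρ₀)/Δz = 9.81 × 1.7538 × 10⁻³ / 111 = 1.5500 × 10⁻⁴ s⁻².
N = √(1.5500 × 10⁻⁴) = 0.012450 rad s⁻¹ → T = 2π/N = 504.67 s = 8.4112 min ≈ 8.41 min.

8.41 min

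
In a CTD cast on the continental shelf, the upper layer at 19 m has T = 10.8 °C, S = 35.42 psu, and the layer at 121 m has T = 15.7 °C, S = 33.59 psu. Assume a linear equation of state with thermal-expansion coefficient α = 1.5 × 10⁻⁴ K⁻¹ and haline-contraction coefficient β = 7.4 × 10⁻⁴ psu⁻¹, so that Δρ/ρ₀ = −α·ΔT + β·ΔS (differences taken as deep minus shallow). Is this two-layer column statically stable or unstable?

unstable

ΔT = 15.7 − 10.8 = +4.9 K and ΔS = 33.59 − 35.42 = -1.83 psu (deep − shallow).
−αΔT = -7.35 × 10⁻⁴; βΔS = -1.3542 × 10⁻³; sum Δρ/ρ₀ = -2.0892 × 10⁻³.
Δρ/ρ₀ < 0, so Δρ < 0: deeper water is lighter → statically unstable; the column would overturn.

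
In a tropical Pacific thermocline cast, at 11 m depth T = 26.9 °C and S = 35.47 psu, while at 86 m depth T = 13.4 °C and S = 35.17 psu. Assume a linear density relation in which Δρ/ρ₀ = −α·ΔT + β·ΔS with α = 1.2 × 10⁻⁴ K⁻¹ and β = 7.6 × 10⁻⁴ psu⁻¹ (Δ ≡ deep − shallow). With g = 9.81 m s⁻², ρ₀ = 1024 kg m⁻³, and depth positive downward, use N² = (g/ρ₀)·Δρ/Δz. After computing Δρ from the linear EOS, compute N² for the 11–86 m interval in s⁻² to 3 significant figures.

1.82 × 10⁻⁴ s⁻²

ΔT = -13.5 K, ΔS = -0.30 psu (deep − shallow).
Δρ/ρ₀ = −αΔT + βΔS = 1.62 × 10⁻³ − 2.28 × 10⁻⁴ = 1.392 × 10⁻³, so Δρ ≈ 1.425 kg m⁻³.
N² = (g/ρ₀)·Δρ/Δz = g·(Δρ/ρ₀)/Δz = 9.81 × 1.392 × 10⁻³ / 75 = 1.8207 × 10⁻⁴ s⁻² ≈ 1.82 × 10⁻⁴ s⁻².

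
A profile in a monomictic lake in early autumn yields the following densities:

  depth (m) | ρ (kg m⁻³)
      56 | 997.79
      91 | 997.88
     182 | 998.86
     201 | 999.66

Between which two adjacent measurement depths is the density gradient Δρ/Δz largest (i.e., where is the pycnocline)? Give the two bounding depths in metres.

Compute the density gradient over each adjacent pair:
  56–91 m: Δρ/Δz = 0.09/35 = 2.6 × 10⁻³ kg m⁻⁴
  91–182 m: Δρ/Δz = 0.98/91 = 0.011 kg m⁻⁴
  182–201 m: Δρ/Δz = 0.80/19 = 0.042 kg m⁻⁴
The largest gradient is in the 182–201 m interval — the pycnocline.

182–201 m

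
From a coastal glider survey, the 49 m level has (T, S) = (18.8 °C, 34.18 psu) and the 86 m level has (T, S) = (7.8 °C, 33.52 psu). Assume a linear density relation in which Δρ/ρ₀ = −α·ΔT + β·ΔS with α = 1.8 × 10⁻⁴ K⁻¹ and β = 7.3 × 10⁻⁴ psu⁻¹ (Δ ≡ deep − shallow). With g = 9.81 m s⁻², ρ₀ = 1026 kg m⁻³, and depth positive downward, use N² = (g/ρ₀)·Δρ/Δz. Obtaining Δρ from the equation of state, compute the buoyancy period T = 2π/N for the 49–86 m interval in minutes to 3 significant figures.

ΔT = -11.0 K, ΔS = -0.66 psu (deep − shallow).
Δρ/ρ₀ = −αΔT + βΔS = 1.98 × 10⁻³ − 4.818 × 10⁻⁴ = 1.4982 × 10⁻³, so Δρ ≈ 1.537 kg m⁻³.
N² = (g/ρ₀)·Δρ/Δz = g·(Δρ/ρ₀)/Δz = 9.81 × 1.4982 × 10⁻³ / 37 = 3.9723 × 10⁻⁴ s⁻².
N = √(3.9723 × 10⁻⁴) = 0.019931 rad s⁻¹ → T = 2π/N = 315.25 s = 5.2542 min ≈ 5.25 min.

5.25 min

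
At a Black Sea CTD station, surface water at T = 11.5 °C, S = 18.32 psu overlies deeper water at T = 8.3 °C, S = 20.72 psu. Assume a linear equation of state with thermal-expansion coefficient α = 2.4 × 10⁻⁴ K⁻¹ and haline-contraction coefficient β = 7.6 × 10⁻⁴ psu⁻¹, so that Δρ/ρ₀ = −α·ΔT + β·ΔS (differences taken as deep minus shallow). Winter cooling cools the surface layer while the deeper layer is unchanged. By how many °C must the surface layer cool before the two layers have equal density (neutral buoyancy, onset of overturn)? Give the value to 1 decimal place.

Neutral buoyancy requires Δρ = 0, i.e. −α(T_deep − T_surf′) + β(S_deep − S_surf) = 0.
T_surf′ = T_deep − (β/α)·ΔS = 8.3 − (7.6 × 10⁻⁴/2.4 × 10⁻⁴)·(+2.40) = 0.700 °C.
Cooling required: 11.5 − (0.700) = 10.800 °C.

10.8 °C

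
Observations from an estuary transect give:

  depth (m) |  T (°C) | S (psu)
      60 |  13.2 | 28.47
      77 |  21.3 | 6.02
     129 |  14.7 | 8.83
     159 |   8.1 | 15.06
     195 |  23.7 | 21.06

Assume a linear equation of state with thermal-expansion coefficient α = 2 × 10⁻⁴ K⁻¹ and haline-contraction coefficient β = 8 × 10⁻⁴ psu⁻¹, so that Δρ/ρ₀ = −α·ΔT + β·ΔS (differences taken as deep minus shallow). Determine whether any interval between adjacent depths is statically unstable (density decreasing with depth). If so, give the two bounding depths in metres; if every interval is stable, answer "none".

Evaluate Δρ/ρ₀ = −αΔT + βΔS across each adjacent pair:
  60–77 m: −αΔT+βΔS = −(2 × 10⁻⁴)(+8.1)+(8 × 10⁻⁴)(-22.45) = -0.020 → UNSTABLE
  77–129 m: −αΔT+βΔS = −(2 × 10⁻⁴)(-6.6)+(8 × 10⁻⁴)(+2.81) = 3.6 × 10⁻³ → stable
  129–159 m: −αΔT+βΔS = −(2 × 10⁻⁴)(-6.6)+(8 × 10⁻⁴)(+6.23) = 6.3 × 10⁻³ → stable
  159–195 m: −αΔT+βΔS = −(2 × 10⁻⁴)(+15.6)+(8 × 10⁻⁴)(+6.00) = 1.7 × 10⁻³ → stable
The 60–77 m interval has Δρ < 0: lighter water underlies denser water.

60–77 m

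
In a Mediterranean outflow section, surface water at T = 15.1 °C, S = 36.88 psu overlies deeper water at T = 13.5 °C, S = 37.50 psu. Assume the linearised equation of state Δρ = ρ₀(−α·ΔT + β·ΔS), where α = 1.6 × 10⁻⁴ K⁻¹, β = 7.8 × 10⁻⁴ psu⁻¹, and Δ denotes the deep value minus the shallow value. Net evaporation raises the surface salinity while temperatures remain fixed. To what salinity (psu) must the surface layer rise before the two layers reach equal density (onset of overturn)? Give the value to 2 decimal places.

37.83 psu

Neutral buoyancy requires −α(T_deep − T_surf) + β(S_deep − S_surf′) = 0.
S_surf′ = S_deep − (α/β)·ΔT = 37.50 − (1.6 × 10⁻⁴/7.8 × 10⁻⁴)·(-1.6) = 37.8282 psu.
Increase required: 37.8282 − 36.88 = 0.9482 psu.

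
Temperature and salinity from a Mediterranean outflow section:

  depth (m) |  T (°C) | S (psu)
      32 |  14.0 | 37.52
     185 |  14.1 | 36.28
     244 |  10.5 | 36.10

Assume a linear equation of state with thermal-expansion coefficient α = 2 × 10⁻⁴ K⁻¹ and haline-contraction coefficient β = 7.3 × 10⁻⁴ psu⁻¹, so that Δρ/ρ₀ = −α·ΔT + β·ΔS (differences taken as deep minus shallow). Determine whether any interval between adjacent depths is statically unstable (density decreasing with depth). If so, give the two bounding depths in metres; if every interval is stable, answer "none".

32–185 m

Evaluate Δρ/ρ₀ = −αΔT + βΔS across each adjacent pair:
  32–185 m: −αΔT+βΔS = −(2 × 10⁻⁴)(+0.1)+(7.3 × 10⁻⁴)(-1.24) = -9.3 × 10⁻⁴ → UNSTABLE
  185–244 m: −αΔT+βΔS = −(2 × 10⁻⁴)(-3.6)+(7.3 × 10⁻⁴)(-0.18) = 5.9 × 10⁻⁴ → stable
The 32–185 m interval has Δρ < 0: lighter water underlies denser water.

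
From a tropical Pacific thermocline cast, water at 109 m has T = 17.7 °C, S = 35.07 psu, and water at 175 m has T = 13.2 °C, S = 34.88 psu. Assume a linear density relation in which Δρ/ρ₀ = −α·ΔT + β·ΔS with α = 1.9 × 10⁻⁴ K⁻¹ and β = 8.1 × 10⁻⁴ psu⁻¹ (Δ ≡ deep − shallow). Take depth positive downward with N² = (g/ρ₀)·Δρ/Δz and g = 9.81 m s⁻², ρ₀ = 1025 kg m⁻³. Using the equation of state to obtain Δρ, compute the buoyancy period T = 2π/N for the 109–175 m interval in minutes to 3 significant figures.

10.3 min

ΔT = -4.5 K, ΔS = -0.19 psu (deep − shallow).
Δρ/ρ₀ = −αΔT + βΔS = 8.55 × 10⁻⁴ − 1.539 × 10⁻⁴ = 7.011 × 10⁻⁴, so Δρ ≈ 0.7186 kg m⁻³.
N² = (g/ρ₀)·Δρ/Δz = g·(Δρ/ρ₀)/Δz = 9.81 × 7.011 × 10⁻⁴ / 66 = 1.0421 × 10⁻⁴ s⁻².
N = √(1.0421 × 10⁻⁴) = 0.010208 rad s⁻¹ → T = 2π/N = 615.52 s = 10.259 min ≈ 10.3 min.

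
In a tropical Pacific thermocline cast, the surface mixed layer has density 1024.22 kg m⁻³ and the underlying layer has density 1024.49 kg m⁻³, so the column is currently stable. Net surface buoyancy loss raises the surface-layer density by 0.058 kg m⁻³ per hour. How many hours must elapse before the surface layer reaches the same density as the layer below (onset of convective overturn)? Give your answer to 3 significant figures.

4.66 hours

Density deficit of the surface layer: 1024.49 − 1024.22 = 0.27 kg m⁻³.
Required change = 0.27 / 0.058 = 4.66 hours.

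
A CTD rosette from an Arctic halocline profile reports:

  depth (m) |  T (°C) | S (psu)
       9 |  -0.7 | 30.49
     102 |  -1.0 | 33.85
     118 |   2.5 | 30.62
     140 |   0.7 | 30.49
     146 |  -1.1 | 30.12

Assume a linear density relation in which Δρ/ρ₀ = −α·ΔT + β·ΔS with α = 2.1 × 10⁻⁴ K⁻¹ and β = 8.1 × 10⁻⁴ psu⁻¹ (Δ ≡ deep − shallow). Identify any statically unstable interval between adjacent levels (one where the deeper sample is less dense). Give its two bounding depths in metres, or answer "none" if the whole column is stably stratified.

Evaluate Δρ/ρ₀ = −αΔT + βΔS across each adjacent pair:
  9–102 m: −αΔT+βΔS = −(2.1 × 10⁻⁴)(-0.3)+(8.1 × 10⁻⁴)(+3.36) = 2.8 × 10⁻³ → stable
  102–118 m: −αΔT+βΔS = −(2.1 × 10⁻⁴)(+3.5)+(8.1 × 10⁻⁴)(-3.23) = -3.4 × 10⁻³ → UNSTABLE
  118–140 m: −αΔT+βΔS = −(2.1 × 10⁻⁴)(-1.8)+(8.1 × 10⁻⁴)(-0.13) = 2.7 × 10⁻⁴ → stable
  140–146 m: −αΔT+βΔS = −(2.1 × 10⁻⁴)(-1.8)+(8.1 × 10⁻⁴)(-0.37) = 7.8 × 10⁻⁵ → stable
The 102–118 m interval has Δρ < 0: lighter water underlies denser water.

102–118 m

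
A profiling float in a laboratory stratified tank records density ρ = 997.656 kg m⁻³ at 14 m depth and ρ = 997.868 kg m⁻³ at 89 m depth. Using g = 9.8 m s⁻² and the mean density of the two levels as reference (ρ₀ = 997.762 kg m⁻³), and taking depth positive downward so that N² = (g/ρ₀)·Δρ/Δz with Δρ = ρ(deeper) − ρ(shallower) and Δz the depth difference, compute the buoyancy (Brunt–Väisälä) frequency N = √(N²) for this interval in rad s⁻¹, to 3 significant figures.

Δρ = 997.868 − 997.656 = 0.212 kg m⁻³ over Δz = 89 − 14 = 75 m.
N² = (9.8/997.762) × (0.212/75) = 2.7763 × 10⁻⁵ s⁻².
N = √(2.7763 × 10⁻⁵) = 5.2691 × 10⁻³ rad s⁻¹ ≈ 5.27 × 10⁻³ rad s⁻¹.

5.27 × 10⁻³ rad s⁻¹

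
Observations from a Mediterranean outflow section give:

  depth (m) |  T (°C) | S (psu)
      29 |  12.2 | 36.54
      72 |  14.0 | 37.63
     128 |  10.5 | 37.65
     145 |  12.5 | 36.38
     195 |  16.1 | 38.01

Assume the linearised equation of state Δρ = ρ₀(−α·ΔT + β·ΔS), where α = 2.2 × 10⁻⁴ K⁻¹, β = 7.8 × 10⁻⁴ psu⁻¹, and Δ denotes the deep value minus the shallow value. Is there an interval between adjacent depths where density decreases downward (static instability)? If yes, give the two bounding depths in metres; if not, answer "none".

Evaluate Δρ/ρ₀ = −αΔT + βΔS across each adjacent pair:
  29–72 m: −αΔT+βΔS = −(2.2 × 10⁻⁴)(+1.8)+(7.8 × 10⁻⁴)(+1.09) = 4.5 × 10⁻⁴ → stable
  72–128 m: −αΔT+βΔS = −(2.2 × 10⁻⁴)(-3.5)+(7.8 × 10⁻⁴)(+0.02) = 7.9 × 10⁻⁴ → stable
  128–145 m: −αΔT+βΔS = −(2.2 × 10⁻⁴)(+2.0)+(7.8 × 10⁻⁴)(-1.27) = -1.4 × 10⁻³ → UNSTABLE
  145–195 m: −αΔT+βΔS = −(2.2 × 10⁻⁴)(+3.6)+(7.8 × 10⁻⁴)(+1.63) = 4.8 × 10⁻⁴ → stable
The 128–145 m interval has Δρ < 0: lighter water underlies denser water.

128–145 m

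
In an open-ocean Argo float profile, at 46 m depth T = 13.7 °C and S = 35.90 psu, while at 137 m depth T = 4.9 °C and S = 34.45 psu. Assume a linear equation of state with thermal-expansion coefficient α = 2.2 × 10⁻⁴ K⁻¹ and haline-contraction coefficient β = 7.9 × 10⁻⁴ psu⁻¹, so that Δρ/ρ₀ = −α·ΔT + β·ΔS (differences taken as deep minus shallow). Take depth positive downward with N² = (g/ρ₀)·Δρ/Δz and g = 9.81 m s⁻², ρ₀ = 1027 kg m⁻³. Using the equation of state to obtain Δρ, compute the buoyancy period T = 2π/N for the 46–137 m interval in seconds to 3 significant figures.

ΔT = -8.8 K, ΔS = -1.45 psu (deep − shallow).
Δρ/ρ₀ = −αΔT + βΔS = 1.936 × 10⁻³ − 1.1455 × 10⁻³ = 7.905 × 10⁻⁴, so Δρ ≈ 0.8118 kg m⁻³.
N² = (g/ρ₀)·Δρ/Δz = g·(Δρ/ρ₀)/Δz = 9.81 × 7.905 × 10⁻⁴ / 91 = 8.5218 × 10⁻⁵ s⁻².
N = √(8.5218 × 10⁻⁵) = 9.2314 × 10⁻³ rad s⁻¹ → T = 2π/N = 680.63 s ≈ 681 s.

681 s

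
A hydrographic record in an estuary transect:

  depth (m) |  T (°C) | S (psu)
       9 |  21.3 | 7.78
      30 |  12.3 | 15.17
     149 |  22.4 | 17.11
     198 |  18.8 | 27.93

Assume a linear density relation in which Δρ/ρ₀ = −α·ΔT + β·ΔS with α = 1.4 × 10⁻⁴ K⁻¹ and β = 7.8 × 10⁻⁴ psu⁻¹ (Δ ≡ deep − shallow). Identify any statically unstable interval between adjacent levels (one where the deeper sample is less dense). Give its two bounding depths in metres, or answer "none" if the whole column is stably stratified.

Evaluate Δρ/ρ₀ = −αΔT + βΔS across each adjacent pair:
  9–30 m: −αΔT+βΔS = −(1.4 × 10⁻⁴)(-9.0)+(7.8 × 10⁻⁴)(+7.39) = 7.0 × 10⁻³ → stable
  30–149 m: −αΔT+βΔS = −(1.4 × 10⁻⁴)(+10.1)+(7.8 × 10⁻⁴)(+1.94) = 9.9 × 10⁻⁵ → stable
  149–198 m: −αΔT+βΔS = −(1.4 × 10⁻⁴)(-3.6)+(7.8 × 10⁻⁴)(+10.82) = 8.9 × 10⁻³ → stable
Every interval has Δρ > 0: the column is stably stratified throughout.

none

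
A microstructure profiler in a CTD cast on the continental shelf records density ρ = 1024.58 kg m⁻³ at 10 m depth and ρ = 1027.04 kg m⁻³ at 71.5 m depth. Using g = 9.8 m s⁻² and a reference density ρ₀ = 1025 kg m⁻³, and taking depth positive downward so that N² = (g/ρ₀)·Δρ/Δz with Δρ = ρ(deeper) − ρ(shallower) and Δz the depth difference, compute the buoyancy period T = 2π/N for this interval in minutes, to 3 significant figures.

5.35 min

Δρ = 1027.04 − 1024.58 = 2.46 kg m⁻³ over Δz = 71.5 − 10 = 61.5 m.
N² = (9.8/1025) × (2.46/61.5) = 3.8244 × 10⁻⁴ s⁻².
N = √(3.8244 × 10⁻⁴) = 0.019556 rad s⁻¹, so T = 2π/N = 321.29 s = 5.3548 min ≈ 5.35 min.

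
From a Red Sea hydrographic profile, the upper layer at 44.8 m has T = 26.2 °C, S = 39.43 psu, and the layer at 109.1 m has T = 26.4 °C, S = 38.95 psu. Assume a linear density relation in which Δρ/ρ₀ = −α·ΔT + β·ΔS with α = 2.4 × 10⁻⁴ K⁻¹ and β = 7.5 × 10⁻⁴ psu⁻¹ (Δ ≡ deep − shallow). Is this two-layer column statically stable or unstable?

unstable

ΔT = 26.4 − 26.2 = +0.2 K and ΔS = 38.95 − 39.43 = -0.48 psu (deep − shallow).
−αΔT = -4.80 × 10⁻⁵; βΔS = -3.60 × 10⁻⁴; sum Δρ/ρ₀ = -4.08 × 10⁻⁴.
Δρ/ρ₀ < 0, so Δρ < 0: deeper water is lighter → statically unstable; the column would overturn.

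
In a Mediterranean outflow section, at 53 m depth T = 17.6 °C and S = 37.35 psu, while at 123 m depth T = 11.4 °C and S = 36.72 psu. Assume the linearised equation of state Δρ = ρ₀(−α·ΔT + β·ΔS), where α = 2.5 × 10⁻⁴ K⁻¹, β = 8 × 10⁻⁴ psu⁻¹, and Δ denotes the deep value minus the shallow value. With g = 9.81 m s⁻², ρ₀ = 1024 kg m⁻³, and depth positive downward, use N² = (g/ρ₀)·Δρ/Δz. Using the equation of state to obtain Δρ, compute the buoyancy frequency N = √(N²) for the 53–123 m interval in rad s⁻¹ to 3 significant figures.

0.0121 rad s⁻¹

ΔT = -6.2 K, ΔS = -0.63 psu (deep − shallow).
Δρ/ρ₀ = −αΔT + βΔS = 1.55 × 10⁻³ − 5.04 × 10⁻⁴ = 1.046 × 10⁻³, so Δρ ≈ 1.071 kg m⁻³.
N² = (g/ρ₀)·Δρ/Δz = g·(Δρ/ρ₀)/Δz = 9.81 × 1.046 × 10⁻³ / 70 = 1.4659 × 10⁻⁴ s⁻².
N = √(1.4659 × 10⁻⁴) = 0.012107 rad s⁻¹ ≈ 0.0121 rad s⁻¹.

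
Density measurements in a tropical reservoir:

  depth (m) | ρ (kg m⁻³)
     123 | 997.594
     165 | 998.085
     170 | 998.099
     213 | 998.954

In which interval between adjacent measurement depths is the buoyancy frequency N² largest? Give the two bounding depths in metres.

Compute the density gradient over each adjacent pair:
  123–165 m: Δρ/Δz = 0.491/42 = 0.012 kg m⁻⁴
  165–170 m: Δρ/Δz = 0.014/5 = 2.8 × 10⁻³ kg m⁻⁴
  170–213 m: Δρ/Δz = 0.855/43 = 0.020 kg m⁻⁴
The largest gradient is in the 170–213 m interval — the pycnocline.

170–213 m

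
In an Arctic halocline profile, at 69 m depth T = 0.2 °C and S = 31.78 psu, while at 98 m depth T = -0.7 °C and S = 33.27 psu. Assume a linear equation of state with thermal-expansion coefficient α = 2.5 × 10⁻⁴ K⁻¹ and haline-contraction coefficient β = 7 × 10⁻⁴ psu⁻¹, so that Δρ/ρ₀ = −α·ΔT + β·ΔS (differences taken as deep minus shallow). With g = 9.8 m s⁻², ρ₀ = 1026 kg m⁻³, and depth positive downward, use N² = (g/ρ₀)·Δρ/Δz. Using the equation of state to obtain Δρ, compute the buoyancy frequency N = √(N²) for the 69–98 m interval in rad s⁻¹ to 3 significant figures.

ΔT = -0.9 K, ΔS = +1.49 psu (deep − shallow).
Δρ/ρ₀ = −αΔT + βΔS = 2.25 × 10⁻⁴ + 1.043 × 10⁻³ = 1.268 × 10⁻³, so Δρ ≈ 1.301 kg m⁻³.
N² = (g/ρ₀)·Δρ/Δz = g·(Δρ/ρ₀)/Δz = 9.8 × 1.268 × 10⁻³ / 29 = 4.2850 × 10⁻⁴ s⁻².
N = √(4.2850 × 10⁻⁴) = 0.020700 rad s⁻¹ ≈ 0.0207 rad s⁻¹.

0.0207 rad s⁻¹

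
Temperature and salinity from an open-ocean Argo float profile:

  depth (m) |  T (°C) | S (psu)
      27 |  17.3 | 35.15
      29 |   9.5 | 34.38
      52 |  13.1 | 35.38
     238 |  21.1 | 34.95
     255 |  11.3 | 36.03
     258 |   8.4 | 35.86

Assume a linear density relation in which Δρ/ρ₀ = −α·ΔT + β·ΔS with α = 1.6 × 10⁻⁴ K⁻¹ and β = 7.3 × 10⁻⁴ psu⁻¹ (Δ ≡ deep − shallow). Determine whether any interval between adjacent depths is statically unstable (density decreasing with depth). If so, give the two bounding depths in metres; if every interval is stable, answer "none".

52–238 m

Evaluate Δρ/ρ₀ = −αΔT + βΔS across each adjacent pair:
  27–29 m: −αΔT+βΔS = −(1.6 × 10⁻⁴)(-7.8)+(7.3 × 10⁻⁴)(-0.77) = 6.9 × 10⁻⁴ → stable
  29–52 m: −αΔT+βΔS = −(1.6 × 10⁻⁴)(+3.6)+(7.3 × 10⁻⁴)(+1.00) = 1.5 × 10⁻⁴ → stable
  52–238 m: −αΔT+βΔS = −(1.6 × 10⁻⁴)(+8.0)+(7.3 × 10⁻⁴)(-0.43) = -1.6 × 10⁻³ → UNSTABLE
  238–255 m: −αΔT+βΔS = −(1.6 × 10⁻⁴)(-9.8)+(7.3 × 10⁻⁴)(+1.08) = 2.4 × 10⁻³ → stable
  255–258 m: −αΔT+βΔS = −(1.6 × 10⁻⁴)(-2.9)+(7.3 × 10⁻⁴)(-0.17) = 3.4 × 10⁻⁴ → stable
The 52–238 m interval has Δρ < 0: lighter water underlies denser water.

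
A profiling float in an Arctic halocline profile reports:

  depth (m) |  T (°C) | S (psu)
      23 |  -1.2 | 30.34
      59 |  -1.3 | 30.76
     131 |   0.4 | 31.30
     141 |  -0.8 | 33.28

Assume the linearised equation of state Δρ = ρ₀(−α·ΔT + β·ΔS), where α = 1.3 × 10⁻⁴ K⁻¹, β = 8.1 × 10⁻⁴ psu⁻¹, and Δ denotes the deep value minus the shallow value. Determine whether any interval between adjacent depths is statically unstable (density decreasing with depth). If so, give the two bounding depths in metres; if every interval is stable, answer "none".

none

Evaluate Δρ/ρ₀ = −αΔT + βΔS across each adjacent pair:
  23–59 m: −αΔT+βΔS = −(1.3 × 10⁻⁴)(-0.1)+(8.1 × 10⁻⁴)(+0.42) = 3.5 × 10⁻⁴ → stable
  59–131 m: −αΔT+βΔS = −(1.3 × 10⁻⁴)(+1.7)+(8.1 × 10⁻⁴)(+0.54) = 2.2 × 10⁻⁴ → stable
  131–141 m: −αΔT+βΔS = −(1.3 × 10⁻⁴)(-1.2)+(8.1 × 10⁻⁴)(+1.98) = 1.8 × 10⁻³ → stable
Every interval has Δρ > 0: the column is stably stratified throughout.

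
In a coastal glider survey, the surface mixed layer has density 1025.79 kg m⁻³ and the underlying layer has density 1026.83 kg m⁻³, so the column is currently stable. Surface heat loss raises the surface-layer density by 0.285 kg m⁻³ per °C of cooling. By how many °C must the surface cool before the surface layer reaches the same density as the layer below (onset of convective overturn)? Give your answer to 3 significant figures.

3.65 °C

Density deficit of the surface layer: 1026.83 − 1025.79 = 1.04 kg m⁻³.
Required change = 1.04 / 0.285 = 3.65 °C.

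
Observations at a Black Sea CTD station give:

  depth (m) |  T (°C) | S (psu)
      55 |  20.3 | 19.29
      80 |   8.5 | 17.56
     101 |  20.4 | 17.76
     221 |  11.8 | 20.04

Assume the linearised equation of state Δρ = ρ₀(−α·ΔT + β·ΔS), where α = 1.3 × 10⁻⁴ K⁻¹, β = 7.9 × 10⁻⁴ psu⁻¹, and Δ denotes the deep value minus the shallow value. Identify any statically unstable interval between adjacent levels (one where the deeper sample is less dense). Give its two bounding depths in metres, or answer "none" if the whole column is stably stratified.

80–101 m

Evaluate Δρ/ρ₀ = −αΔT + βΔS across each adjacent pair:
  55–80 m: −αΔT+βΔS = −(1.3 × 10⁻⁴)(-11.8)+(7.9 × 10⁻⁴)(-1.73) = 1.7 × 10⁻⁴ → stable
  80–101 m: −αΔT+βΔS = −(1.3 × 10⁻⁴)(+11.9)+(7.9 × 10⁻⁴)(+0.20) = -1.4 × 10⁻³ → UNSTABLE
  101–221 m: −αΔT+βΔS = −(1.3 × 10⁻⁴)(-8.6)+(7.9 × 10⁻⁴)(+2.28) = 2.9 × 10⁻³ → stable
The 80–101 m interval has Δρ < 0: lighter water underlies denser water.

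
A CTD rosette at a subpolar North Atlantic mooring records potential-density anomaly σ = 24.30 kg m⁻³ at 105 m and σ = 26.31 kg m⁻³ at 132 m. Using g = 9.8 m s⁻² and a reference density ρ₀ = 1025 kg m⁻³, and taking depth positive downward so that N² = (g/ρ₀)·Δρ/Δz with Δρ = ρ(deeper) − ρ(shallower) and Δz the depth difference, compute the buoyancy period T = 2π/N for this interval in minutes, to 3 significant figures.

3.93 min

Δρ = 1026.31 − 1024.30 = 2.01 kg m⁻³ over Δz = 132 − 105 = 27 m.
N² = (9.8/1025) × (2.01/27) = 7.1176 × 10⁻⁴ s⁻².
N = √(7.1176 × 10⁻⁴) = 0.026679 rad s⁻¹, so T = 2π/N = 235.51 s = 3.9252 min ≈ 3.93 min.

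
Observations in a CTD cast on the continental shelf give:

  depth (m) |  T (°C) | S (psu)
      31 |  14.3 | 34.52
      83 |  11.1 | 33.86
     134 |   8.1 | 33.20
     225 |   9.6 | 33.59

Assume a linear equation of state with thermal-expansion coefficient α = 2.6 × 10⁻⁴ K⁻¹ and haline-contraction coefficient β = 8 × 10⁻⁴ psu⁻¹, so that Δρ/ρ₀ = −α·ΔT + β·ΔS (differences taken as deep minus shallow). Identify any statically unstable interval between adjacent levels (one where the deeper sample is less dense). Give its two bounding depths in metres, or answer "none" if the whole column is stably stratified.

Evaluate Δρ/ρ₀ = −αΔT + βΔS across each adjacent pair:
  31–83 m: −αΔT+βΔS = −(2.6 × 10⁻⁴)(-3.2)+(8 × 10⁻⁴)(-0.66) = 3.0 × 10⁻⁴ → stable
  83–134 m: −αΔT+βΔS = −(2.6 × 10⁻⁴)(-3.0)+(8 × 10⁻⁴)(-0.66) = 2.5 × 10⁻⁴ → stable
  134–225 m: −αΔT+βΔS = −(2.6 × 10⁻⁴)(+1.5)+(8 × 10⁻⁴)(+0.39) = -7.8 × 10⁻⁵ → UNSTABLE
The 134–225 m interval has Δρ < 0: lighter water underlies denser water.

134–225 m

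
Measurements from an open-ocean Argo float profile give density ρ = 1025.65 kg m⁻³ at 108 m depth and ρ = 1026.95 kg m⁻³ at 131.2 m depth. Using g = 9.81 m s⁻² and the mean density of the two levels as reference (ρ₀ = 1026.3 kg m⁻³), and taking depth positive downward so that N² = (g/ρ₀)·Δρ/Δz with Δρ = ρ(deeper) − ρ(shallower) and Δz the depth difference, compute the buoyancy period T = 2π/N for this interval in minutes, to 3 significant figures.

Δρ = 1026.95 − 1025.65 = 1.30 kg m⁻³ over Δz = 131.2 − 108 = 23.2 m.
N² = (9.81/1026.3) × (1.30/23.2) = 5.3561 × 10⁻⁴ s⁻².
N = √(5.3561 × 10⁻⁴) = 0.023143 rad s⁻¹, so T = 2π/N = 271.49 s = 4.5248 min ≈ 4.52 min.

4.52 min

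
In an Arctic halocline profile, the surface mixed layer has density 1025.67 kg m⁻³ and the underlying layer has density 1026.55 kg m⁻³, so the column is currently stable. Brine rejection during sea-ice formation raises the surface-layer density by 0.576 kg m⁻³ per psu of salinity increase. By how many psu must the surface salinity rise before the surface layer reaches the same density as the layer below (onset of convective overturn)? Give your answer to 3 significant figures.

1.53 psu

Density deficit of the surface layer: 1026.55 − 1025.67 = 0.88 kg m⁻³.
Required change = 0.88 / 0.576 = 1.53 psu.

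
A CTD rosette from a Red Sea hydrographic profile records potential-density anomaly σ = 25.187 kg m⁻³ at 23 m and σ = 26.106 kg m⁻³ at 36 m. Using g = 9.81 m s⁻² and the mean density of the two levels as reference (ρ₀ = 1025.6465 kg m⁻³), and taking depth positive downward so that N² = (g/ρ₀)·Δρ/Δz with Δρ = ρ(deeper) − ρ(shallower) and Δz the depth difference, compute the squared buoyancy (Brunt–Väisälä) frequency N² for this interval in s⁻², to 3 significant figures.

6.76 × 10⁻⁴ s⁻²

Δρ = 1026.106 − 1025.187 = 0.919 kg m⁻³ over Δz = 36 − 23 = 13 m.
N² = (9.81/1025.6465) × (0.919/13) = 6.7615 × 10⁻⁴ s⁻² ≈ 6.76 × 10⁻⁴ s⁻².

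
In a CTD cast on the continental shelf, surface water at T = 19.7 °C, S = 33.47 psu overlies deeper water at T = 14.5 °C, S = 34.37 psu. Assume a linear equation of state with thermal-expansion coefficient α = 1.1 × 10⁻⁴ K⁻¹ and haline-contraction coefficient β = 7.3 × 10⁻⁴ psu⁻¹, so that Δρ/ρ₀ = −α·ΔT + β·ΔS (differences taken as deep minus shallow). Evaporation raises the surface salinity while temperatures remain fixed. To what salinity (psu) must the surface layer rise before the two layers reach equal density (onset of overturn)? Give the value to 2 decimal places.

35.15 psu

Neutral buoyancy requires −α(T_deep − T_surf) + β(S_deep − S_surf′) = 0.
S_surf′ = S_deep − (α/β)·ΔT = 34.37 − (1.1 × 10⁻⁴/7.3 × 10⁻⁴)·(-5.2) = 35.1536 psu.
Increase required: 35.1536 − 33.47 = 1.6836 psu.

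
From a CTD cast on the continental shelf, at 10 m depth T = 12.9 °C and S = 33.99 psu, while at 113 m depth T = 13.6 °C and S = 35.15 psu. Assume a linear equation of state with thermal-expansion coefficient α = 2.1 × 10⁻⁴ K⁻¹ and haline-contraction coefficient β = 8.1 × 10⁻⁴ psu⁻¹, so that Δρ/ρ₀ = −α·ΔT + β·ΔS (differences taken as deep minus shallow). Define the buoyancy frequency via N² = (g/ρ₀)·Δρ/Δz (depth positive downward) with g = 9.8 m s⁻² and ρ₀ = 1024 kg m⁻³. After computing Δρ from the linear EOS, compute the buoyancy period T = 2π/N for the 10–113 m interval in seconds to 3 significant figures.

ΔT = +0.7 K, ΔS = +1.16 psu (deep − shallow).
Δρ/ρ₀ = −αΔT + βΔS = -1.47 × 10⁻⁴ + 9.396 × 10⁻⁴ = 7.926 × 10⁻⁴, so Δρ ≈ 0.8116 kg m⁻³.
N² = (g/ρ₀)·Δρ/Δz = g·(Δρ/ρ₀)/Δz = 9.8 × 7.926 × 10⁻⁴ / 103 = 7.5412 × 10⁻⁵ s⁻².
N = √(7.5412 × 10⁻⁵) = 8.6840 × 10⁻³ rad s⁻¹ → T = 2π/N = 723.54 s ≈ 724 s.

724 s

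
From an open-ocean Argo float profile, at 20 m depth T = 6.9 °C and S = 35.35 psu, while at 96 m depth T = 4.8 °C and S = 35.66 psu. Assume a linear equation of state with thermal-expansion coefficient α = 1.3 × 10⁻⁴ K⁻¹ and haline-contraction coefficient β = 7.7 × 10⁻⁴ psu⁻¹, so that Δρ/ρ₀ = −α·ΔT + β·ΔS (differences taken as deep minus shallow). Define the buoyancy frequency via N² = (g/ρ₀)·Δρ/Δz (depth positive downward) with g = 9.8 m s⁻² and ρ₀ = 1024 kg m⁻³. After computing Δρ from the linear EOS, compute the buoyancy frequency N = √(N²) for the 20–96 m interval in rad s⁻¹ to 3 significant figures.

ΔT = -2.1 K, ΔS = +0.31 psu (deep − shallow).
Δρ/ρ₀ = −αΔT + βΔS = 2.73 × 10⁻⁴ + 2.387 × 10⁻⁴ = 5.117 × 10⁻⁴, so Δρ ≈ 0.5240 kg m⁻³.
N² = (g/ρ₀)·Δρ/Δz = g·(Δρ/ρ₀)/Δz = 9.8 × 5.117 × 10⁻⁴ / 76 = 6.5982 × 10⁻⁵ s⁻².
N = √(6.5982 × 10⁻⁵) = 8.1229 × 10⁻³ rad s⁻¹ ≈ 8.12 × 10⁻³ rad s⁻¹.

8.12 × 10⁻³ rad s⁻¹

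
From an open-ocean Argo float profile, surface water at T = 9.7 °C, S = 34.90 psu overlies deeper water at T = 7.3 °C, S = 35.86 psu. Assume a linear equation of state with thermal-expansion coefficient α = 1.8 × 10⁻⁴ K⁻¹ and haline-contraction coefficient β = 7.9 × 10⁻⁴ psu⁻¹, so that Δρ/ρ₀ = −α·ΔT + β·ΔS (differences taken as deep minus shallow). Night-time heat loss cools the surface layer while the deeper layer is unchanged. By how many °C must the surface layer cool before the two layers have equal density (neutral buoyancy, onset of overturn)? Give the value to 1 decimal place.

Neutral buoyancy requires Δρ = 0, i.e. −α(T_deep − T_surf′) + β(S_deep − S_surf) = 0.
T_surf′ = T_deep − (β/α)·ΔS = 7.3 − (7.9 × 10⁻⁴/1.8 × 10⁻⁴)·(+0.96) = 3.087 °C.
Cooling required: 9.7 − (3.087) = 6.613 °C.

6.6 °C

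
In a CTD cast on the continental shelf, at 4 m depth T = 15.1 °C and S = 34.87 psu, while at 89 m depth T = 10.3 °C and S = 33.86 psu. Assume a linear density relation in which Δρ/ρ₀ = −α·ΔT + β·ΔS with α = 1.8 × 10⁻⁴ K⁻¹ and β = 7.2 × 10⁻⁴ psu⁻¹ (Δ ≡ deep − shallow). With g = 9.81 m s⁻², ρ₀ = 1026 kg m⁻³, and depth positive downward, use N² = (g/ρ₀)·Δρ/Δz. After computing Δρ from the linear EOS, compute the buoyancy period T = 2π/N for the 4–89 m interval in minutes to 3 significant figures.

26.4 min

ΔT = -4.8 K, ΔS = -1.01 psu (deep − shallow).
Δρ/ρ₀ = −αΔT + βΔS = 8.64 × 10⁻⁴ − 7.272 × 10⁻⁴ = 1.368 × 10⁻⁴, so Δρ ≈ 0.1404 kg m⁻³.
N² = (g/ρ₀)·Δρ/Δz = g·(Δρ/ρ₀)/Δz = 9.81 × 1.368 × 10⁻⁴ / 85 = 1.5788 × 10⁻⁵ s⁻².
N = √(1.5788 × 10⁻⁵) = 3.9734 × 10⁻³ rad s⁻¹ → T = 2π/N = 1.5813 × 10³ s = 26.355 min ≈ 26.4 min.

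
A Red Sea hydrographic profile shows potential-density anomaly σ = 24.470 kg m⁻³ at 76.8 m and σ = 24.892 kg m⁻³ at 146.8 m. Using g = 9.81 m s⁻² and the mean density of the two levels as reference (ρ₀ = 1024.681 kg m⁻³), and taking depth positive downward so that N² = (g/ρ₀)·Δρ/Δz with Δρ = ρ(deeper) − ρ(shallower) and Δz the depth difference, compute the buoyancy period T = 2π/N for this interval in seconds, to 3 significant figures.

827 s

Δρ = 1024.892 − 1024.470 = 0.422 kg m⁻³ over Δz = 146.8 − 76.8 = 70 m.
N² = (9.81/1024.681) × (0.422/70) = 5.7716 × 10⁻⁵ s⁻².
N = √(5.7716 × 10⁻⁵) = 7.5971 × 10⁻³ rad s⁻¹, so T = 2π/N = 827.05 s ≈ 827 s.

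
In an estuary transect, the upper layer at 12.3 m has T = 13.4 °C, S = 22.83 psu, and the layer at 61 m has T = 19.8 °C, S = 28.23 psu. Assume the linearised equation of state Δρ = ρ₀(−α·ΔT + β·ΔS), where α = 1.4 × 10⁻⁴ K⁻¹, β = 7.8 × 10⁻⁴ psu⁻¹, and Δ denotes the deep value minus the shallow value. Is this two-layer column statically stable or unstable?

stable

ΔT = 19.8 − 13.4 = +6.4 K and ΔS = 28.23 − 22.83 = +5.40 psu (deep − shallow).
−αΔT = -8.96 × 10⁻⁴; βΔS = 4.212 × 10⁻³; sum Δρ/ρ₀ = 3.316 × 10⁻³.
Δρ/ρ₀ > 0, so Δρ > 0: deeper water is denser → statically stable.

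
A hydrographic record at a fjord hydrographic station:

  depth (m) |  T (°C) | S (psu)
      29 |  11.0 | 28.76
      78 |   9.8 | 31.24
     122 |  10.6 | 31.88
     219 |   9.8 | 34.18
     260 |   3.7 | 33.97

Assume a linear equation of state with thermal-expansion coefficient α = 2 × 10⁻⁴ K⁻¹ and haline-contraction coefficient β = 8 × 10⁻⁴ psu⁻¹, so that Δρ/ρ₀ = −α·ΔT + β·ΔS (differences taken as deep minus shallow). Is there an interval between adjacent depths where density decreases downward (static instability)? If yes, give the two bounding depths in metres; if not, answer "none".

Evaluate Δρ/ρ₀ = −αΔT + βΔS across each adjacent pair:
  29–78 m: −αΔT+βΔS = −(2 × 10⁻⁴)(-1.2)+(8 × 10⁻⁴)(+2.48) = 2.2 × 10⁻³ → stable
  78–122 m: −αΔT+βΔS = −(2 × 10⁻⁴)(+0.8)+(8 × 10⁻⁴)(+0.64) = 3.5 × 10⁻⁴ → stable
  122–219 m: −αΔT+βΔS = −(2 × 10⁻⁴)(-0.8)+(8 × 10⁻⁴)(+2.30) = 2.0 × 10⁻³ → stable
  219–260 m: −αΔT+βΔS = −(2 × 10⁻⁴)(-6.1)+(8 × 10⁻⁴)(-0.21) = 1.1 × 10⁻³ → stable
Every interval has Δρ > 0: the column is stably stratified throughout.

none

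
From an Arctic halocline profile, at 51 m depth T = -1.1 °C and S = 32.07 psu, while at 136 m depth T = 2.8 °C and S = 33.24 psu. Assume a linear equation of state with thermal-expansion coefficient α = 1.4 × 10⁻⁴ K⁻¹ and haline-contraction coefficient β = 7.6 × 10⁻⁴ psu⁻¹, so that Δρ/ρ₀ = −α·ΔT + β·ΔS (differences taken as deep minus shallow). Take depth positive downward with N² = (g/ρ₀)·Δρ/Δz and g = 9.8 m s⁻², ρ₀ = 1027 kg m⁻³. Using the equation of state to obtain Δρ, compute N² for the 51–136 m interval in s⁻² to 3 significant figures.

ΔT = +3.9 K, ΔS = +1.17 psu (deep − shallow).
Δρ/ρ₀ = −αΔT + βΔS = -5.46 × 10⁻⁴ + 8.892 × 10⁻⁴ = 3.432 × 10⁻⁴, so Δρ ≈ 0.3525 kg m⁻³.
N² = (g/ρ₀)·Δρ/Δz = g·(Δρ/ρ₀)/Δz = 9.8 × 3.432 × 10⁻⁴ / 85 = 3.9569 × 10⁻⁵ s⁻² ≈ 3.96 × 10⁻⁵ s⁻².

3.96 × 10⁻⁵ s⁻²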